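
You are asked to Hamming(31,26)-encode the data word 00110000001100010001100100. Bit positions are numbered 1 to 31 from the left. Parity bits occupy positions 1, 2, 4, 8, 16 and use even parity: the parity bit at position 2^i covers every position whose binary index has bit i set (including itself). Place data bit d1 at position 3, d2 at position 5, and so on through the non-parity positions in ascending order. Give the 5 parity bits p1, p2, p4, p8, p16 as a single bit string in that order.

Place data bits at non-power-of-two positions: b3=0, b5=0, b6=1, b7=1, b9=0, b10=0, b11=0, b12=0, b13=0, b14=0, b15=1, b17=1, b18=0, b19=0, b20=0, b21=1, b22=0, b23=0, b24=0, b25=1, b26=1, b27=0, b28=0, b29=1, b30=0, b31=0.
p1 = XOR of data positions {3,5,7,9,11,13,15,17,19,21,23,25,27,29,31} = 0⊕0⊕1⊕0⊕0⊕0⊕1⊕1⊕0⊕1⊕0⊕1⊕0⊕1⊕0 = 0
p2 = XOR of data positions {3,6,7,10,11,14,15,18,19,22,23,26,27,30,31} = 0⊕1⊕1⊕0⊕0⊕0⊕1⊕0⊕0⊕0⊕0⊕1⊕0⊕0⊕0 = 0
p4 = XOR of data positions {5,6,7,12,13,14,15,20,21,22,23,28,29,30,31} = 0⊕1⊕1⊕0⊕0⊕0⊕1⊕0⊕1⊕0⊕0⊕0⊕1⊕0⊕0 = 1
p8 = XOR of data positions {9,10,11,12,13,14,15,24,25,26,27,28,29,30,31} = 0⊕0⊕0⊕0⊕0⊕0⊕1⊕0⊕1⊕1⊕0⊕0⊕1⊕0⊕0 = 0
p16 = XOR of data positions {17,18,19,20,21,22,23,24,25,26,27,28,29,30,31} = 1⊕0⊕0⊕0⊕1⊕0⊕0⊕0⊕1⊕1⊕0⊕0⊕1⊕0⊕0 = 1
Parity bits p1,p2,p4,p8,p16 = 00101

00101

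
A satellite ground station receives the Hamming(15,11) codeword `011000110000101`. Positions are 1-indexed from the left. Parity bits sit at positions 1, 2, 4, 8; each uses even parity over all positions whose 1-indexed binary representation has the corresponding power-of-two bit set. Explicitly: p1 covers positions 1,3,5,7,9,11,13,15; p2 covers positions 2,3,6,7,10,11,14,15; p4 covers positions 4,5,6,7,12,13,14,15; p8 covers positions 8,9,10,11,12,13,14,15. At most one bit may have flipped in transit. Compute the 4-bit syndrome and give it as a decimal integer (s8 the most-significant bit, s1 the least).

12

s1: b1⊕b3⊕b5⊕b7⊕b9⊕b11⊕b13⊕b15 = 0⊕1⊕0⊕1⊕0⊕0⊕1⊕1 = 0
s2: b2⊕b3⊕b6⊕b7⊕b10⊕b11⊕b14⊕b15 = 1⊕1⊕0⊕1⊕0⊕0⊕0⊕1 = 0
s4: b4⊕b5⊕b6⊕b7⊕b12⊕b13⊕b14⊕b15 = 0⊕0⊕0⊕1⊕0⊕1⊕0⊕1 = 1
s8: b8⊕b9⊕b10⊕b11⊕b12⊕b13⊕b14⊕b15 = 1⊕0⊕0⊕0⊕0⊕1⊕0⊕1 = 1
Syndrome (s8...s1) = 1100 → position 12.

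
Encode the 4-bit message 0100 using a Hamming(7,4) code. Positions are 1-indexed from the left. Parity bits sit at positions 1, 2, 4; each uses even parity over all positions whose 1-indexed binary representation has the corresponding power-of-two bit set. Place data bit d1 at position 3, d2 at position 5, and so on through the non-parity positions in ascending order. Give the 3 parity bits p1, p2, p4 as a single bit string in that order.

101

Place data bits at non-power-of-two positions: b3=0, b5=1, b6=0, b7=0.
p1 = XOR of data positions {3,5,7} = 0⊕1⊕0 = 1
p2 = XOR of data positions {3,6,7} = 0⊕0⊕0 = 0
p4 = XOR of data positions {5,6,7} = 1⊕0⊕0 = 1
Parity bits p1,p2,p4 = 101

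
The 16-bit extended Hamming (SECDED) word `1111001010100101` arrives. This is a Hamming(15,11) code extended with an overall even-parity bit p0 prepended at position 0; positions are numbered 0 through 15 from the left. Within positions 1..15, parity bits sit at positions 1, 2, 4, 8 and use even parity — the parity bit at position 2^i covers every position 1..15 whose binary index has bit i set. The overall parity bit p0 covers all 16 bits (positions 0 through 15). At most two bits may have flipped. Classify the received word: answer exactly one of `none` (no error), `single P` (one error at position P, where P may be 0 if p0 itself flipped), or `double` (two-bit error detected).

s1: b1⊕b3⊕b5⊕b7⊕b9⊕b11⊕b13⊕b15 = 1⊕1⊕0⊕0⊕0⊕0⊕1⊕1 = 0
s2: b2⊕b3⊕b6⊕b7⊕b10⊕b11⊕b14⊕b15 = 1⊕1⊕1⊕0⊕1⊕0⊕0⊕1 = 1
s4: b4⊕b5⊕b6⊕b7⊕b12⊕b13⊕b14⊕b15 = 0⊕0⊕1⊕0⊕0⊕1⊕0⊕1 = 1
s8: b8⊕b9⊕b10⊕b11⊕b12⊕b13⊕b14⊕b15 = 1⊕0⊕1⊕0⊕0⊕1⊕0⊕1 = 0
Syndrome (s8...s1) = 0110 → position 6.
Overall parity (XOR of all 16 bits, including p0): 1⊕1⊕1⊕1⊕0⊕0⊕1⊕0⊕1⊕0⊕1⊕0⊕0⊕1⊕0⊕1 = 1
Overall=1, syndrome position=6 → single-bit error at position 6.

single 6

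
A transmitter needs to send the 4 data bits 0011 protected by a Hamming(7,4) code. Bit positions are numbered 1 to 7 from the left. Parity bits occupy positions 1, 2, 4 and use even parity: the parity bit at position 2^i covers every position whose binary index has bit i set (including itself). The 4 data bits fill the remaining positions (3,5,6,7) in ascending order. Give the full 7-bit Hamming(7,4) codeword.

Place data bits at non-power-of-two positions: b3=0, b5=0, b6=1, b7=1.
p1 = XOR of data positions {3,5,7} = 0⊕0⊕1 = 1
p2 = XOR of data positions {3,6,7} = 0⊕1⊕1 = 0
p4 = XOR of data positions {5,6,7} = 0⊕1⊕1 = 0
Codeword b1..b7 = 1000011

1000011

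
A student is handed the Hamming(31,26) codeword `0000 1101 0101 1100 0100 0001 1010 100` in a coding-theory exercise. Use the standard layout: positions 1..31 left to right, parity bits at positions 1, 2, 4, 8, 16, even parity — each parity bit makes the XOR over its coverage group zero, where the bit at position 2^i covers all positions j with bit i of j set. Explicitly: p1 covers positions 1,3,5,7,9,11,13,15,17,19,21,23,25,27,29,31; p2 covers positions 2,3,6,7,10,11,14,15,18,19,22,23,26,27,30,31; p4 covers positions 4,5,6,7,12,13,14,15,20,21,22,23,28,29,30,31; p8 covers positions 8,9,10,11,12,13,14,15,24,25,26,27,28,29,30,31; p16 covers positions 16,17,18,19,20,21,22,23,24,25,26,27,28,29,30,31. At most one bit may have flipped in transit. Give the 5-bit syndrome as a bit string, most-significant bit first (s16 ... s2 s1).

s1: b1⊕b3⊕b5⊕b7⊕b9⊕b11⊕b13⊕b15⊕b17⊕b19⊕b21⊕b23⊕b25⊕b27⊕b29⊕b31 = 0⊕0⊕1⊕0⊕0⊕0⊕1⊕0⊕0⊕0⊕0⊕0⊕1⊕1⊕1⊕0 = 1
s2: b2⊕b3⊕b6⊕b7⊕b10⊕b11⊕b14⊕b15⊕b18⊕b19⊕b22⊕b23⊕b26⊕b27⊕b30⊕b31 = 0⊕0⊕1⊕0⊕1⊕0⊕1⊕0⊕1⊕0⊕0⊕0⊕0⊕1⊕0⊕0 = 1
s4: b4⊕b5⊕b6⊕b7⊕b12⊕b13⊕b14⊕b15⊕b20⊕b21⊕b22⊕b23⊕b28⊕b29⊕b30⊕b31 = 0⊕1⊕1⊕0⊕1⊕1⊕1⊕0⊕0⊕0⊕0⊕0⊕0⊕1⊕0⊕0 = 0
s8: b8⊕b9⊕b10⊕b11⊕b12⊕b13⊕b14⊕b15⊕b24⊕b25⊕b26⊕b27⊕b28⊕b29⊕b30⊕b31 = 1⊕0⊕1⊕0⊕1⊕1⊕1⊕0⊕1⊕1⊕0⊕1⊕0⊕1⊕0⊕0 = 1
s16: b16⊕b17⊕b18⊕b19⊕b20⊕b21⊕b22⊕b23⊕b24⊕b25⊕b26⊕b27⊕b28⊕b29⊕b30⊕b31 = 0⊕0⊕1⊕0⊕0⊕0⊕0⊕0⊕1⊕1⊕0⊕1⊕0⊕1⊕0⊕0 = 1
Syndrome (s16...s1) = 11011 → position 27.

11011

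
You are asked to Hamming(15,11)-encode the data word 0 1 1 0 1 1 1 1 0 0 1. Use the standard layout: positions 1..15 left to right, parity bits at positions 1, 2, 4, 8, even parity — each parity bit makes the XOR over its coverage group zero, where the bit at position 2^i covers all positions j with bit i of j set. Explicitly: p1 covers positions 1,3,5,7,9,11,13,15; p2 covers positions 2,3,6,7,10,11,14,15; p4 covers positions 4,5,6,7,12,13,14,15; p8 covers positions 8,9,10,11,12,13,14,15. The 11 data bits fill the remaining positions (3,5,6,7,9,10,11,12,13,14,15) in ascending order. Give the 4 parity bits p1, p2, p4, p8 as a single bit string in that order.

Place data bits at non-power-of-two positions: b3=0, b5=1, b6=1, b7=0, b9=1, b10=1, b11=1, b12=1, b13=0, b14=0, b15=1.
p1 = XOR of data positions {3,5,7,9,11,13,15} = 0⊕1⊕0⊕1⊕1⊕0⊕1 = 0
p2 = XOR of data positions {3,6,7,10,11,14,15} = 0⊕1⊕0⊕1⊕1⊕0⊕1 = 0
p4 = XOR of data positions {5,6,7,12,13,14,15} = 1⊕1⊕0⊕1⊕0⊕0⊕1 = 0
p8 = XOR of data positions {9,10,11,12,13,14,15} = 1⊕1⊕1⊕1⊕0⊕0⊕1 = 1
Parity bits p1,p2,p4,p8 = 0001

0001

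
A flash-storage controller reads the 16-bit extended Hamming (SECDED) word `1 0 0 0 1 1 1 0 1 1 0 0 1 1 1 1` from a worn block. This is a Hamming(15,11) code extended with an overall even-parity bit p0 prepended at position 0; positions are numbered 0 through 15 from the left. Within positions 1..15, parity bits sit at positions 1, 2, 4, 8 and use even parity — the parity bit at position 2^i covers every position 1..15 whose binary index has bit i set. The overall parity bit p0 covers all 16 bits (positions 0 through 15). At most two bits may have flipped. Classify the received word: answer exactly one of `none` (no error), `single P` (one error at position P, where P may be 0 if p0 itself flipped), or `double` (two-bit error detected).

s1: b1⊕b3⊕b5⊕b7⊕b9⊕b11⊕b13⊕b15 = 0⊕0⊕1⊕0⊕1⊕0⊕1⊕1 = 0
s2: b2⊕b3⊕b6⊕b7⊕b10⊕b11⊕b14⊕b15 = 0⊕0⊕1⊕0⊕0⊕0⊕1⊕1 = 1
s4: b4⊕b5⊕b6⊕b7⊕b12⊕b13⊕b14⊕b15 = 1⊕1⊕1⊕0⊕1⊕1⊕1⊕1 = 1
s8: b8⊕b9⊕b10⊕b11⊕b12⊕b13⊕b14⊕b15 = 1⊕1⊕0⊕0⊕1⊕1⊕1⊕1 = 0
Syndrome (s8...s1) = 0110 → position 6.
Overall parity (XOR of all 16 bits, including p0): 1⊕0⊕0⊕0⊕1⊕1⊕1⊕0⊕1⊕1⊕0⊕0⊕1⊕1⊕1⊕1 = 0
Overall=0, syndrome position=6 → double-bit error detected (uncorrectable).

double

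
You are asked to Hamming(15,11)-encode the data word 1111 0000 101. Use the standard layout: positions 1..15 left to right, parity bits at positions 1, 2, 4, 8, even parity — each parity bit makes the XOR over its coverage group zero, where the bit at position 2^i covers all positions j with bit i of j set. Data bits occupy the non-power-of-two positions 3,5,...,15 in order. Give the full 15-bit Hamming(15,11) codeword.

Place data bits at non-power-of-two positions: b3=1, b5=1, b6=1, b7=1, b9=0, b10=0, b11=0, b12=0, b13=1, b14=0, b15=1.
p1 = XOR of data positions {3,5,7,9,11,13,15} = 1⊕1⊕1⊕0⊕0⊕1⊕1 = 1
p2 = XOR of data positions {3,6,7,10,11,14,15} = 1⊕1⊕1⊕0⊕0⊕0⊕1 = 0
p4 = XOR of data positions {5,6,7,12,13,14,15} = 1⊕1⊕1⊕0⊕1⊕0⊕1 = 1
p8 = XOR of data positions {9,10,11,12,13,14,15} = 0⊕0⊕0⊕0⊕1⊕0⊕1 = 0
Codeword b1..b15 = 101111100000101

101111100000101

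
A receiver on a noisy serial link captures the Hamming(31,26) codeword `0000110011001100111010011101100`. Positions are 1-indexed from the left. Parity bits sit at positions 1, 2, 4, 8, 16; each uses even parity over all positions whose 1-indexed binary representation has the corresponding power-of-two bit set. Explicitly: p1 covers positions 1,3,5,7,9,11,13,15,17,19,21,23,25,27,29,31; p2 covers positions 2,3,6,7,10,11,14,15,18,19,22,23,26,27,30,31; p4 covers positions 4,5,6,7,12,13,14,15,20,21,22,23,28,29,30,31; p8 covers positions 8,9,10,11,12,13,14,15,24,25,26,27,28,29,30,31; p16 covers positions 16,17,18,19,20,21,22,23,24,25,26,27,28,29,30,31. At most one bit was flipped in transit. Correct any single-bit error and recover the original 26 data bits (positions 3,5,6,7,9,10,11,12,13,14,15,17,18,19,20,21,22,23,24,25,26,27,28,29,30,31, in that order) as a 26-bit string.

s1: b1⊕b3⊕b5⊕b7⊕b9⊕b11⊕b13⊕b15⊕b17⊕b19⊕b21⊕b23⊕b25⊕b27⊕b29⊕b31 = 0⊕0⊕1⊕0⊕1⊕0⊕1⊕0⊕1⊕1⊕1⊕0⊕1⊕0⊕1⊕0 = 0
s2: b2⊕b3⊕b6⊕b7⊕b10⊕b11⊕b14⊕b15⊕b18⊕b19⊕b22⊕b23⊕b26⊕b27⊕b30⊕b31 = 0⊕0⊕1⊕0⊕1⊕0⊕1⊕0⊕1⊕1⊕0⊕0⊕1⊕0⊕0⊕0 = 0
s4: b4⊕b5⊕b6⊕b7⊕b12⊕b13⊕b14⊕b15⊕b20⊕b21⊕b22⊕b23⊕b28⊕b29⊕b30⊕b31 = 0⊕1⊕1⊕0⊕0⊕1⊕1⊕0⊕0⊕1⊕0⊕0⊕1⊕1⊕0⊕0 = 1
s8: b8⊕b9⊕b10⊕b11⊕b12⊕b13⊕b14⊕b15⊕b24⊕b25⊕b26⊕b27⊕b28⊕b29⊕b30⊕b31 = 0⊕1⊕1⊕0⊕0⊕1⊕1⊕0⊕1⊕1⊕1⊕0⊕1⊕1⊕0⊕0 = 1
s16: b16⊕b17⊕b18⊕b19⊕b20⊕b21⊕b22⊕b23⊕b24⊕b25⊕b26⊕b27⊕b28⊕b29⊕b30⊕b31 = 0⊕1⊕1⊕1⊕0⊕1⊕0⊕0⊕1⊕1⊕1⊕0⊕1⊕1⊕0⊕0 = 1
Syndrome (s16...s1) = 11100 → position 28.
Flip bit 28: corrected codeword = 0000110011001100111010011100100
Data bits at positions 3,5,6,7,9,10,11,12,13,14,15,17,18,19,20,21,22,23,24,25,26,27,28,29,30,31: 01101100110111010011100100

01101100110111010011100100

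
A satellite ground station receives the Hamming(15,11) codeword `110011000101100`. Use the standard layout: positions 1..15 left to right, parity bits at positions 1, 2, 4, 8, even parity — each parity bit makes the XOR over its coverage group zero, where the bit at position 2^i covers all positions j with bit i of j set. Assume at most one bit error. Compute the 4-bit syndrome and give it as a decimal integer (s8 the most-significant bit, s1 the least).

s1: b1⊕b3⊕b5⊕b7⊕b9⊕b11⊕b13⊕b15 = 1⊕0⊕1⊕0⊕0⊕0⊕1⊕0 = 1
s2: b2⊕b3⊕b6⊕b7⊕b10⊕b11⊕b14⊕b15 = 1⊕0⊕1⊕0⊕1⊕0⊕0⊕0 = 1
s4: b4⊕b5⊕b6⊕b7⊕b12⊕b13⊕b14⊕b15 = 0⊕1⊕1⊕0⊕1⊕1⊕0⊕0 = 0
s8: b8⊕b9⊕b10⊕b11⊕b12⊕b13⊕b14⊕b15 = 0⊕0⊕1⊕0⊕1⊕1⊕0⊕0 = 1
Syndrome (s8...s1) = 1011 → position 11.

11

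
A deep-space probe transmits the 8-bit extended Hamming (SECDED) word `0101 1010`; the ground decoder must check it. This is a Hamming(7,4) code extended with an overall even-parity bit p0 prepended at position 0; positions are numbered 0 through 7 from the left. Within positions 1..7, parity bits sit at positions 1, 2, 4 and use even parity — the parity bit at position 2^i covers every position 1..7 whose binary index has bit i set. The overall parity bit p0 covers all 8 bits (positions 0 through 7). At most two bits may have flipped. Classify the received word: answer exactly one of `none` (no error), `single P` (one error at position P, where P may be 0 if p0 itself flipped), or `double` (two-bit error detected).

s1: b1⊕b3⊕b5⊕b7 = 1⊕1⊕0⊕0 = 0
s2: b2⊕b3⊕b6⊕b7 = 0⊕1⊕1⊕0 = 0
s4: b4⊕b5⊕b6⊕b7 = 1⊕0⊕1⊕0 = 0
Syndrome (s4...s1) = 000 → position 0 (no error).
Overall parity (XOR of all 8 bits, including p0): 0⊕1⊕0⊕1⊕1⊕0⊕1⊕0 = 0
Overall=0, syndrome position=0 → no error.

none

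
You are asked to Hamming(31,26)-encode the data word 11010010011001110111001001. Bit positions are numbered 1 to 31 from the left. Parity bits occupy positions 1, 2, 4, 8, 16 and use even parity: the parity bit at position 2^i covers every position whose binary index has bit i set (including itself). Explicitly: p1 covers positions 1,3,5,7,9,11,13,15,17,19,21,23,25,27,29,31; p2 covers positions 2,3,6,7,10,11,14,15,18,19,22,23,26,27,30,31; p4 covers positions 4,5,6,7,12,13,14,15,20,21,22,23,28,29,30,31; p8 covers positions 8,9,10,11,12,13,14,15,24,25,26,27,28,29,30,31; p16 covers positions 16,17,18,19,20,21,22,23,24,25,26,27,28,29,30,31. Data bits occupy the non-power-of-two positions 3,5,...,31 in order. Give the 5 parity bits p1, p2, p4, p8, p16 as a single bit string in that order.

00110

Place data bits at non-power-of-two positions: b3=1, b5=1, b6=0, b7=1, b9=0, b10=0, b11=1, b12=0, b13=0, b14=1, b15=1, b17=0, b18=0, b19=1, b20=1, b21=1, b22=0, b23=1, b24=1, b25=1, b26=0, b27=0, b28=1, b29=0, b30=0, b31=1.
p1 = XOR of data positions {3,5,7,9,11,13,15,17,19,21,23,25,27,29,31} = 1⊕1⊕1⊕0⊕1⊕0⊕1⊕0⊕1⊕1⊕1⊕1⊕0⊕0⊕1 = 0
p2 = XOR of data positions {3,6,7,10,11,14,15,18,19,22,23,26,27,30,31} = 1⊕0⊕1⊕0⊕1⊕1⊕1⊕0⊕1⊕0⊕1⊕0⊕0⊕0⊕1 = 0
p4 = XOR of data positions {5,6,7,12,13,14,15,20,21,22,23,28,29,30,31} = 1⊕0⊕1⊕0⊕0⊕1⊕1⊕1⊕1⊕0⊕1⊕1⊕0⊕0⊕1 = 1
p8 = XOR of data positions {9,10,11,12,13,14,15,24,25,26,27,28,29,30,31} = 0⊕0⊕1⊕0⊕0⊕1⊕1⊕1⊕1⊕0⊕0⊕1⊕0⊕0⊕1 = 1
p16 = XOR of data positions {17,18,19,20,21,22,23,24,25,26,27,28,29,30,31} = 0⊕0⊕1⊕1⊕1⊕0⊕1⊕1⊕1⊕0⊕0⊕1⊕0⊕0⊕1 = 0
Parity bits p1,p2,p4,p8,p16 = 00110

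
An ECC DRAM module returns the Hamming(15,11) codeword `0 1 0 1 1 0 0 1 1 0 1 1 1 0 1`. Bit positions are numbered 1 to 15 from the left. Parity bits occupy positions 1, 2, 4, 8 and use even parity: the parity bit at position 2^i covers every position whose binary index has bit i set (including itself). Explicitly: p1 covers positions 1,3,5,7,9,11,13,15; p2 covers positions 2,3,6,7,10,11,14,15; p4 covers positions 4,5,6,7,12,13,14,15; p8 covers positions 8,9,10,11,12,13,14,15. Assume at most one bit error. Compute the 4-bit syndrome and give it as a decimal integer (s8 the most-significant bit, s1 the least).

s1: b1⊕b3⊕b5⊕b7⊕b9⊕b11⊕b13⊕b15 = 0⊕0⊕1⊕0⊕1⊕1⊕1⊕1 = 1
s2: b2⊕b3⊕b6⊕b7⊕b10⊕b11⊕b14⊕b15 = 1⊕0⊕0⊕0⊕0⊕1⊕0⊕1 = 1
s4: b4⊕b5⊕b6⊕b7⊕b12⊕b13⊕b14⊕b15 = 1⊕1⊕0⊕0⊕1⊕1⊕0⊕1 = 1
s8: b8⊕b9⊕b10⊕b11⊕b12⊕b13⊕b14⊕b15 = 1⊕1⊕0⊕1⊕1⊕1⊕0⊕1 = 0
Syndrome (s8...s1) = 0111 → position 7.

7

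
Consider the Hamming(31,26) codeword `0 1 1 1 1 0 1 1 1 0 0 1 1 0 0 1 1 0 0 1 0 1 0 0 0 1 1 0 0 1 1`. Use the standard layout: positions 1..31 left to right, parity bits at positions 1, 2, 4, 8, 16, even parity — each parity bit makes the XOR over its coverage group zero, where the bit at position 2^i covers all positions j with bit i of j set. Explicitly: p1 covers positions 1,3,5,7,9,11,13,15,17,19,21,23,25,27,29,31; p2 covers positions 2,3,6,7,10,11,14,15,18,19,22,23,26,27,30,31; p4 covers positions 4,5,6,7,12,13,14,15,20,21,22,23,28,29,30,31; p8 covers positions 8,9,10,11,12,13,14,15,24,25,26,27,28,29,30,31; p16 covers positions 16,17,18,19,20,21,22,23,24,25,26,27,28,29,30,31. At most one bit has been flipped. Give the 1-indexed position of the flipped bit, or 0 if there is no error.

4

s1: b1⊕b3⊕b5⊕b7⊕b9⊕b11⊕b13⊕b15⊕b17⊕b19⊕b21⊕b23⊕b25⊕b27⊕b29⊕b31 = 0⊕1⊕1⊕1⊕1⊕0⊕1⊕0⊕1⊕0⊕0⊕0⊕0⊕1⊕0⊕1 = 0
s2: b2⊕b3⊕b6⊕b7⊕b10⊕b11⊕b14⊕b15⊕b18⊕b19⊕b22⊕b23⊕b26⊕b27⊕b30⊕b31 = 1⊕1⊕0⊕1⊕0⊕0⊕0⊕0⊕0⊕0⊕1⊕0⊕1⊕1⊕1⊕1 = 0
s4: b4⊕b5⊕b6⊕b7⊕b12⊕b13⊕b14⊕b15⊕b20⊕b21⊕b22⊕b23⊕b28⊕b29⊕b30⊕b31 = 1⊕1⊕0⊕1⊕1⊕1⊕0⊕0⊕1⊕0⊕1⊕0⊕0⊕0⊕1⊕1 = 1
s8: b8⊕b9⊕b10⊕b11⊕b12⊕b13⊕b14⊕b15⊕b24⊕b25⊕b26⊕b27⊕b28⊕b29⊕b30⊕b31 = 1⊕1⊕0⊕0⊕1⊕1⊕0⊕0⊕0⊕0⊕1⊕1⊕0⊕0⊕1⊕1 = 0
s16: b16⊕b17⊕b18⊕b19⊕b20⊕b21⊕b22⊕b23⊕b24⊕b25⊕b26⊕b27⊕b28⊕b29⊕b30⊕b31 = 1⊕1⊕0⊕0⊕1⊕0⊕1⊕0⊕0⊕0⊕1⊕1⊕0⊕0⊕1⊕1 = 0
Syndrome (s16...s1) = 00100 → position 4.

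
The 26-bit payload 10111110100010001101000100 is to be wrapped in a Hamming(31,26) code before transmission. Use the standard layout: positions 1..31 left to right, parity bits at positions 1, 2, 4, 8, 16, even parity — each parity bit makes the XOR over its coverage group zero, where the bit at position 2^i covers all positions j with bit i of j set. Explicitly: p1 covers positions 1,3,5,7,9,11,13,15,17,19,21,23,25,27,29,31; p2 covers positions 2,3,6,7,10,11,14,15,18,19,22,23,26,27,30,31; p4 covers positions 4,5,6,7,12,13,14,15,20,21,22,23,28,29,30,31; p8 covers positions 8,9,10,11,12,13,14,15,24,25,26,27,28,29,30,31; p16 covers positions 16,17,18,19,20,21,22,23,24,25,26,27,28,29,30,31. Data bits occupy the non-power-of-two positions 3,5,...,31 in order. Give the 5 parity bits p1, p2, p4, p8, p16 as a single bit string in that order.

Place data bits at non-power-of-two positions: b3=1, b5=0, b6=1, b7=1, b9=1, b10=1, b11=1, b12=0, b13=1, b14=0, b15=0, b17=0, b18=1, b19=0, b20=0, b21=0, b22=1, b23=1, b24=0, b25=1, b26=0, b27=0, b28=0, b29=1, b30=0, b31=0.
p1 = XOR of data positions {3,5,7,9,11,13,15,17,19,21,23,25,27,29,31} = 1⊕0⊕1⊕1⊕1⊕1⊕0⊕0⊕0⊕0⊕1⊕1⊕0⊕1⊕0 = 0
p2 = XOR of data positions {3,6,7,10,11,14,15,18,19,22,23,26,27,30,31} = 1⊕1⊕1⊕1⊕1⊕0⊕0⊕1⊕0⊕1⊕1⊕0⊕0⊕0⊕0 = 0
p4 = XOR of data positions {5,6,7,12,13,14,15,20,21,22,23,28,29,30,31} = 0⊕1⊕1⊕0⊕1⊕0⊕0⊕0⊕0⊕1⊕1⊕0⊕1⊕0⊕0 = 0
p8 = XOR of data positions {9,10,11,12,13,14,15,24,25,26,27,28,29,30,31} = 1⊕1⊕1⊕0⊕1⊕0⊕0⊕0⊕1⊕0⊕0⊕0⊕1⊕0⊕0 = 0
p16 = XOR of data positions {17,18,19,20,21,22,23,24,25,26,27,28,29,30,31} = 0⊕1⊕0⊕0⊕0⊕1⊕1⊕0⊕1⊕0⊕0⊕0⊕1⊕0⊕0 = 1
Parity bits p1,p2,p4,p8,p16 = 00001

00001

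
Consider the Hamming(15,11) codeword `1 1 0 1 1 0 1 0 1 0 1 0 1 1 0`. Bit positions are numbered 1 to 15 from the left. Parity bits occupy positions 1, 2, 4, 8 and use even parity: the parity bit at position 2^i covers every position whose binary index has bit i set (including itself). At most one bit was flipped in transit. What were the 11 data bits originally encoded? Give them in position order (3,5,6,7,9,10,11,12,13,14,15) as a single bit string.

s1: b1⊕b3⊕b5⊕b7⊕b9⊕b11⊕b13⊕b15 = 1⊕0⊕1⊕1⊕1⊕1⊕1⊕0 = 0
s2: b2⊕b3⊕b6⊕b7⊕b10⊕b11⊕b14⊕b15 = 1⊕0⊕0⊕1⊕0⊕1⊕1⊕0 = 0
s4: b4⊕b5⊕b6⊕b7⊕b12⊕b13⊕b14⊕b15 = 1⊕1⊕0⊕1⊕0⊕1⊕1⊕0 = 1
s8: b8⊕b9⊕b10⊕b11⊕b12⊕b13⊕b14⊕b15 = 0⊕1⊕0⊕1⊕0⊕1⊕1⊕0 = 0
Syndrome (s8...s1) = 0100 → position 4.
Flip bit 4: corrected codeword = 110010101010110
Data bits at positions 3,5,6,7,9,10,11,12,13,14,15: 01011010110

01011010110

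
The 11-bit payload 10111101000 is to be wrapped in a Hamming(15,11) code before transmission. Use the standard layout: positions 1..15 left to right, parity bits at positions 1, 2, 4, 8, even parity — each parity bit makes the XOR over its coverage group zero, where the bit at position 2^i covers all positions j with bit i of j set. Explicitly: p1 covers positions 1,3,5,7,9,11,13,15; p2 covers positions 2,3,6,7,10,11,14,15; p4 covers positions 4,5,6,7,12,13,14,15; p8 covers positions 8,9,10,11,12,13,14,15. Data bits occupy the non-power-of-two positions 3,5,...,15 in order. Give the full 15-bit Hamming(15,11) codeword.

Place data bits at non-power-of-two positions: b3=1, b5=0, b6=1, b7=1, b9=1, b10=1, b11=0, b12=1, b13=0, b14=0, b15=0.
p1 = XOR of data positions {3,5,7,9,11,13,15} = 1⊕0⊕1⊕1⊕0⊕0⊕0 = 1
p2 = XOR of data positions {3,6,7,10,11,14,15} = 1⊕1⊕1⊕1⊕0⊕0⊕0 = 0
p4 = XOR of data positions {5,6,7,12,13,14,15} = 0⊕1⊕1⊕1⊕0⊕0⊕0 = 1
p8 = XOR of data positions {9,10,11,12,13,14,15} = 1⊕1⊕0⊕1⊕0⊕0⊕0 = 1
Codeword b1..b15 = 101101111101000

101101111101000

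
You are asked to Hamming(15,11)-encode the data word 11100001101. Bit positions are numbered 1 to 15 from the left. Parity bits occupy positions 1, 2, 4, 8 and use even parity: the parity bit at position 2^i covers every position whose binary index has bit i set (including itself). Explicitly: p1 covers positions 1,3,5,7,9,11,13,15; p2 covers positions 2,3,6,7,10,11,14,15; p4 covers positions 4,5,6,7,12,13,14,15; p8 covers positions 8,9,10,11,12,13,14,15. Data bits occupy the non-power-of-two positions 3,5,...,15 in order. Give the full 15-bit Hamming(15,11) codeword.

Place data bits at non-power-of-two positions: b3=1, b5=1, b6=1, b7=0, b9=0, b10=0, b11=0, b12=1, b13=1, b14=0, b15=1.
p1 = XOR of data positions {3,5,7,9,11,13,15} = 1⊕1⊕0⊕0⊕0⊕1⊕1 = 0
p2 = XOR of data positions {3,6,7,10,11,14,15} = 1⊕1⊕0⊕0⊕0⊕0⊕1 = 1
p4 = XOR of data positions {5,6,7,12,13,14,15} = 1⊕1⊕0⊕1⊕1⊕0⊕1 = 1
p8 = XOR of data positions {9,10,11,12,13,14,15} = 0⊕0⊕0⊕1⊕1⊕0⊕1 = 1
Codeword b1..b15 = 011111010001101

011111010001101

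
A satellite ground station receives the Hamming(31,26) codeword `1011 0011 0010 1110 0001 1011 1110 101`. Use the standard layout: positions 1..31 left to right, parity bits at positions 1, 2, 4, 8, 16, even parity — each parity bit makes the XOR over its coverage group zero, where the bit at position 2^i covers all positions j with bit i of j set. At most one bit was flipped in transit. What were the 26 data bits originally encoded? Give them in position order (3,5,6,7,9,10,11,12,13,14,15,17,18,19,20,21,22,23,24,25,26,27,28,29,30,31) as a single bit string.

10010010111000110111010101

s1: b1⊕b3⊕b5⊕b7⊕b9⊕b11⊕b13⊕b15⊕b17⊕b19⊕b21⊕b23⊕b25⊕b27⊕b29⊕b31 = 1⊕1⊕0⊕1⊕0⊕1⊕1⊕1⊕0⊕0⊕1⊕1⊕1⊕1⊕1⊕1 = 0
s2: b2⊕b3⊕b6⊕b7⊕b10⊕b11⊕b14⊕b15⊕b18⊕b19⊕b22⊕b23⊕b26⊕b27⊕b30⊕b31 = 0⊕1⊕0⊕1⊕0⊕1⊕1⊕1⊕0⊕0⊕0⊕1⊕1⊕1⊕0⊕1 = 1
s4: b4⊕b5⊕b6⊕b7⊕b12⊕b13⊕b14⊕b15⊕b20⊕b21⊕b22⊕b23⊕b28⊕b29⊕b30⊕b31 = 1⊕0⊕0⊕1⊕0⊕1⊕1⊕1⊕1⊕1⊕0⊕1⊕0⊕1⊕0⊕1 = 0
s8: b8⊕b9⊕b10⊕b11⊕b12⊕b13⊕b14⊕b15⊕b24⊕b25⊕b26⊕b27⊕b28⊕b29⊕b30⊕b31 = 1⊕0⊕0⊕1⊕0⊕1⊕1⊕1⊕1⊕1⊕1⊕1⊕0⊕1⊕0⊕1 = 1
s16: b16⊕b17⊕b18⊕b19⊕b20⊕b21⊕b22⊕b23⊕b24⊕b25⊕b26⊕b27⊕b28⊕b29⊕b30⊕b31 = 0⊕0⊕0⊕0⊕1⊕1⊕0⊕1⊕1⊕1⊕1⊕1⊕0⊕1⊕0⊕1 = 1
Syndrome (s16...s1) = 11010 → position 26.
Flip bit 26: corrected codeword = 1011001100101110000110111010101
Data bits at positions 3,5,6,7,9,10,11,12,13,14,15,17,18,19,20,21,22,23,24,25,26,27,28,29,30,31: 10010010111000110111010101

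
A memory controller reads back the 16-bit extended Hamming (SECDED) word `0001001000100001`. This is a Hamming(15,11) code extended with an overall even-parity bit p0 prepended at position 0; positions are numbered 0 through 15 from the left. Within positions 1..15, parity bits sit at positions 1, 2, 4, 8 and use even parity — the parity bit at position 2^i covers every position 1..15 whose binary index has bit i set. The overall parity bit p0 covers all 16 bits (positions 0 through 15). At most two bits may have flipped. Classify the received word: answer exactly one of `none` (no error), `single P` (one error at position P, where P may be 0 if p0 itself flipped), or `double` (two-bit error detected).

none

s1: b1⊕b3⊕b5⊕b7⊕b9⊕b11⊕b13⊕b15 = 0⊕1⊕0⊕0⊕0⊕0⊕0⊕1 = 0
s2: b2⊕b3⊕b6⊕b7⊕b10⊕b11⊕b14⊕b15 = 0⊕1⊕1⊕0⊕1⊕0⊕0⊕1 = 0
s4: b4⊕b5⊕b6⊕b7⊕b12⊕b13⊕b14⊕b15 = 0⊕0⊕1⊕0⊕0⊕0⊕0⊕1 = 0
s8: b8⊕b9⊕b10⊕b11⊕b12⊕b13⊕b14⊕b15 = 0⊕0⊕1⊕0⊕0⊕0⊕0⊕1 = 0
Syndrome (s8...s1) = 0000 → position 0 (no error).
Overall parity (XOR of all 16 bits, including p0): 0⊕0⊕0⊕1⊕0⊕0⊕1⊕0⊕0⊕0⊕1⊕0⊕0⊕0⊕0⊕1 = 0
Overall=0, syndrome position=0 → no error.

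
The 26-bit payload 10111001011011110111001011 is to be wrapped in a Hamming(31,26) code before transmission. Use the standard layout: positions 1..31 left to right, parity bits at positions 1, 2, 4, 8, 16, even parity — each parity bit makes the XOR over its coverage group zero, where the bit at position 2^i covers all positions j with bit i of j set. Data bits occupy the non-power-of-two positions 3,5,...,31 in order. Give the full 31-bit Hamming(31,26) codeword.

1011011110010110011110111001011

Place data bits at non-power-of-two positions: b3=1, b5=0, b6=1, b7=1, b9=1, b10=0, b11=0, b12=1, b13=0, b14=1, b15=1, b17=0, b18=1, b19=1, b20=1, b21=1, b22=0, b23=1, b24=1, b25=1, b26=0, b27=0, b28=1, b29=0, b30=1, b31=1.
p1 = XOR of data positions {3,5,7,9,11,13,15,17,19,21,23,25,27,29,31} = 1⊕0⊕1⊕1⊕0⊕0⊕1⊕0⊕1⊕1⊕1⊕1⊕0⊕0⊕1 = 1
p2 = XOR of data positions {3,6,7,10,11,14,15,18,19,22,23,26,27,30,31} = 1⊕1⊕1⊕0⊕0⊕1⊕1⊕1⊕1⊕0⊕1⊕0⊕0⊕1⊕1 = 0
p4 = XOR of data positions {5,6,7,12,13,14,15,20,21,22,23,28,29,30,31} = 0⊕1⊕1⊕1⊕0⊕1⊕1⊕1⊕1⊕0⊕1⊕1⊕0⊕1⊕1 = 1
p8 = XOR of data positions {9,10,11,12,13,14,15,24,25,26,27,28,29,30,31} = 1⊕0⊕0⊕1⊕0⊕1⊕1⊕1⊕1⊕0⊕0⊕1⊕0⊕1⊕1 = 1
p16 = XOR of data positions {17,18,19,20,21,22,23,24,25,26,27,28,29,30,31} = 0⊕1⊕1⊕1⊕1⊕0⊕1⊕1⊕1⊕0⊕0⊕1⊕0⊕1⊕1 = 0
Codeword b1..b31 = 1011011110010110011110111001011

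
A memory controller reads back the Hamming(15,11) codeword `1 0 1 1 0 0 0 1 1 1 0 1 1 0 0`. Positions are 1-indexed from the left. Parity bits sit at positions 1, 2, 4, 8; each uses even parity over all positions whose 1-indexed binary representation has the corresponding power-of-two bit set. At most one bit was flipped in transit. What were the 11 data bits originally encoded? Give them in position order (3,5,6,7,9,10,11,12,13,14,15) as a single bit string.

10001100100

s1: b1⊕b3⊕b5⊕b7⊕b9⊕b11⊕b13⊕b15 = 1⊕1⊕0⊕0⊕1⊕0⊕1⊕0 = 0
s2: b2⊕b3⊕b6⊕b7⊕b10⊕b11⊕b14⊕b15 = 0⊕1⊕0⊕0⊕1⊕0⊕0⊕0 = 0
s4: b4⊕b5⊕b6⊕b7⊕b12⊕b13⊕b14⊕b15 = 1⊕0⊕0⊕0⊕1⊕1⊕0⊕0 = 1
s8: b8⊕b9⊕b10⊕b11⊕b12⊕b13⊕b14⊕b15 = 1⊕1⊕1⊕0⊕1⊕1⊕0⊕0 = 1
Syndrome (s8...s1) = 1100 → position 12.
Flip bit 12: corrected codeword = 101100011100100
Data bits at positions 3,5,6,7,9,10,11,12,13,14,15: 10001100100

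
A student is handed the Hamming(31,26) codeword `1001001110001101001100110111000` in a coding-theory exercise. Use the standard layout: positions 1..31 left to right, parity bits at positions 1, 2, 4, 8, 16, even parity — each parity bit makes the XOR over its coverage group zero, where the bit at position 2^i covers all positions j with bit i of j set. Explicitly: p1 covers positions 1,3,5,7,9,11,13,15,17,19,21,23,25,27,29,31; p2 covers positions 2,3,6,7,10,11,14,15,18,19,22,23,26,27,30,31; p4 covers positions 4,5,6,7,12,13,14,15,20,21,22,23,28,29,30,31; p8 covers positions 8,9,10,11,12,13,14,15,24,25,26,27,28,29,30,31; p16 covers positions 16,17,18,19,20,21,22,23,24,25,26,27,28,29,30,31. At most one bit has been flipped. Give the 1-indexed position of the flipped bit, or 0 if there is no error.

5

s1: b1⊕b3⊕b5⊕b7⊕b9⊕b11⊕b13⊕b15⊕b17⊕b19⊕b21⊕b23⊕b25⊕b27⊕b29⊕b31 = 1⊕0⊕0⊕1⊕1⊕0⊕1⊕0⊕0⊕1⊕0⊕1⊕0⊕1⊕0⊕0 = 1
s2: b2⊕b3⊕b6⊕b7⊕b10⊕b11⊕b14⊕b15⊕b18⊕b19⊕b22⊕b23⊕b26⊕b27⊕b30⊕b31 = 0⊕0⊕0⊕1⊕0⊕0⊕1⊕0⊕0⊕1⊕0⊕1⊕1⊕1⊕0⊕0 = 0
s4: b4⊕b5⊕b6⊕b7⊕b12⊕b13⊕b14⊕b15⊕b20⊕b21⊕b22⊕b23⊕b28⊕b29⊕b30⊕b31 = 1⊕0⊕0⊕1⊕0⊕1⊕1⊕0⊕1⊕0⊕0⊕1⊕1⊕0⊕0⊕0 = 1
s8: b8⊕b9⊕b10⊕b11⊕b12⊕b13⊕b14⊕b15⊕b24⊕b25⊕b26⊕b27⊕b28⊕b29⊕b30⊕b31 = 1⊕1⊕0⊕0⊕0⊕1⊕1⊕0⊕1⊕0⊕1⊕1⊕1⊕0⊕0⊕0 = 0
s16: b16⊕b17⊕b18⊕b19⊕b20⊕b21⊕b22⊕b23⊕b24⊕b25⊕b26⊕b27⊕b28⊕b29⊕b30⊕b31 = 1⊕0⊕0⊕1⊕1⊕0⊕0⊕1⊕1⊕0⊕1⊕1⊕1⊕0⊕0⊕0 = 0
Syndrome (s16...s1) = 00101 → position 5.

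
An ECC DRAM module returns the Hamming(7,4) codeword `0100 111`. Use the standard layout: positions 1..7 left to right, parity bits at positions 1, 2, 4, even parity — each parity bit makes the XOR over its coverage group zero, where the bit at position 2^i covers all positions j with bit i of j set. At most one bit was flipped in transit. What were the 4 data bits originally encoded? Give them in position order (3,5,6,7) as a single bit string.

s1: b1⊕b3⊕b5⊕b7 = 0⊕0⊕1⊕1 = 0
s2: b2⊕b3⊕b6⊕b7 = 1⊕0⊕1⊕1 = 1
s4: b4⊕b5⊕b6⊕b7 = 0⊕1⊕1⊕1 = 1
Syndrome (s4...s1) = 110 → position 6.
Flip bit 6: corrected codeword = 0100101
Data bits at positions 3,5,6,7: 0101

0101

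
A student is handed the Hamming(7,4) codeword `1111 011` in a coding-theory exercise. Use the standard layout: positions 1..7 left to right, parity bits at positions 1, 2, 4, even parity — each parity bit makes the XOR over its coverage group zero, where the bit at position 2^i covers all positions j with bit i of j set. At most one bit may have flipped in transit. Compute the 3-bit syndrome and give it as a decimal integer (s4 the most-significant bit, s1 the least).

5

s1: b1⊕b3⊕b5⊕b7 = 1⊕1⊕0⊕1 = 1
s2: b2⊕b3⊕b6⊕b7 = 1⊕1⊕1⊕1 = 0
s4: b4⊕b5⊕b6⊕b7 = 1⊕0⊕1⊕1 = 1
Syndrome (s4...s1) = 101 → position 5.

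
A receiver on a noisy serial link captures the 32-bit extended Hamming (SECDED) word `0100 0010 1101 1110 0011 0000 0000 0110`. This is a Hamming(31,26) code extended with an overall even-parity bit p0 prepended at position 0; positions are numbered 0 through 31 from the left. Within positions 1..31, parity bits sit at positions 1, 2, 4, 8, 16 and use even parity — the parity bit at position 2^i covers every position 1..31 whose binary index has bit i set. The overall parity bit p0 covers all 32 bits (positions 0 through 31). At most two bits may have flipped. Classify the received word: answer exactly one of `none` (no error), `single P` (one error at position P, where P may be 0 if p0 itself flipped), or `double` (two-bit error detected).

s1: b1⊕b3⊕b5⊕b7⊕b9⊕b11⊕b13⊕b15⊕b17⊕b19⊕b21⊕b23⊕b25⊕b27⊕b29⊕b31 = 1⊕0⊕0⊕0⊕1⊕1⊕1⊕0⊕0⊕1⊕0⊕0⊕0⊕0⊕1⊕0 = 0
s2: b2⊕b3⊕b6⊕b7⊕b10⊕b11⊕b14⊕b15⊕b18⊕b19⊕b22⊕b23⊕b26⊕b27⊕b30⊕b31 = 0⊕0⊕1⊕0⊕0⊕1⊕1⊕0⊕1⊕1⊕0⊕0⊕0⊕0⊕1⊕0 = 0
s4: b4⊕b5⊕b6⊕b7⊕b12⊕b13⊕b14⊕b15⊕b20⊕b21⊕b22⊕b23⊕b28⊕b29⊕b30⊕b31 = 0⊕0⊕1⊕0⊕1⊕1⊕1⊕0⊕0⊕0⊕0⊕0⊕0⊕1⊕1⊕0 = 0
s8: b8⊕b9⊕b10⊕b11⊕b12⊕b13⊕b14⊕b15⊕b24⊕b25⊕b26⊕b27⊕b28⊕b29⊕b30⊕b31 = 1⊕1⊕0⊕1⊕1⊕1⊕1⊕0⊕0⊕0⊕0⊕0⊕0⊕1⊕1⊕0 = 0
s16: b16⊕b17⊕b18⊕b19⊕b20⊕b21⊕b22⊕b23⊕b24⊕b25⊕b26⊕b27⊕b28⊕b29⊕b30⊕b31 = 0⊕0⊕1⊕1⊕0⊕0⊕0⊕0⊕0⊕0⊕0⊕0⊕0⊕1⊕1⊕0 = 0
Syndrome (s16...s1) = 00000 → position 0 (no error).
Overall parity (XOR of all 32 bits, including p0): 0⊕1⊕0⊕0⊕0⊕0⊕1⊕0⊕1⊕1⊕0⊕1⊕1⊕1⊕1⊕0⊕0⊕0⊕1⊕1⊕0⊕0⊕0⊕0⊕0⊕0⊕0⊕0⊕0⊕1⊕1⊕0 = 0
Overall=0, syndrome position=0 → no error.

none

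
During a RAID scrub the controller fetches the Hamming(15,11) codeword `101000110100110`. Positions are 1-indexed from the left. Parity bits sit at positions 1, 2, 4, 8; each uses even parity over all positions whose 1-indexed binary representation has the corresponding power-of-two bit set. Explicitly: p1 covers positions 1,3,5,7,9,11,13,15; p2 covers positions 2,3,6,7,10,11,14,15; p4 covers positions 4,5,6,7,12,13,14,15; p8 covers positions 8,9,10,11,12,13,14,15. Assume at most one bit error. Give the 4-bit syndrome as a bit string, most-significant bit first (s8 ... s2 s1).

s1: b1⊕b3⊕b5⊕b7⊕b9⊕b11⊕b13⊕b15 = 1⊕1⊕0⊕1⊕0⊕0⊕1⊕0 = 0
s2: b2⊕b3⊕b6⊕b7⊕b10⊕b11⊕b14⊕b15 = 0⊕1⊕0⊕1⊕1⊕0⊕1⊕0 = 0
s4: b4⊕b5⊕b6⊕b7⊕b12⊕b13⊕b14⊕b15 = 0⊕0⊕0⊕1⊕0⊕1⊕1⊕0 = 1
s8: b8⊕b9⊕b10⊕b11⊕b12⊕b13⊕b14⊕b15 = 1⊕0⊕1⊕0⊕0⊕1⊕1⊕0 = 0
Syndrome (s8...s1) = 0100 → position 4.

0100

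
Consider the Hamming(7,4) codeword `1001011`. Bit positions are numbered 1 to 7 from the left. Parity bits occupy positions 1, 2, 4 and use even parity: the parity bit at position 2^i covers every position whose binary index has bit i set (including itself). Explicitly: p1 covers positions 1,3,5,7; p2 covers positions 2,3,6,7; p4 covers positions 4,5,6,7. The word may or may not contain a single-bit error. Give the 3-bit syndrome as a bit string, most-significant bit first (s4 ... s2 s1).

s1: b1⊕b3⊕b5⊕b7 = 1⊕0⊕0⊕1 = 0
s2: b2⊕b3⊕b6⊕b7 = 0⊕0⊕1⊕1 = 0
s4: b4⊕b5⊕b6⊕b7 = 1⊕0⊕1⊕1 = 1
Syndrome (s4...s1) = 100 → position 4.

100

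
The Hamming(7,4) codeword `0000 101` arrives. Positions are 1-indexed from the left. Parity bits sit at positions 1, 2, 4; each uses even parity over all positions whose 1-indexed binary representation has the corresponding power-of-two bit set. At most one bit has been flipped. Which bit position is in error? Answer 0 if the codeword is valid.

2

s1: b1⊕b3⊕b5⊕b7 = 0⊕0⊕1⊕1 = 0
s2: b2⊕b3⊕b6⊕b7 = 0⊕0⊕0⊕1 = 1
s4: b4⊕b5⊕b6⊕b7 = 0⊕1⊕0⊕1 = 0
Syndrome (s4...s1) = 010 → position 2.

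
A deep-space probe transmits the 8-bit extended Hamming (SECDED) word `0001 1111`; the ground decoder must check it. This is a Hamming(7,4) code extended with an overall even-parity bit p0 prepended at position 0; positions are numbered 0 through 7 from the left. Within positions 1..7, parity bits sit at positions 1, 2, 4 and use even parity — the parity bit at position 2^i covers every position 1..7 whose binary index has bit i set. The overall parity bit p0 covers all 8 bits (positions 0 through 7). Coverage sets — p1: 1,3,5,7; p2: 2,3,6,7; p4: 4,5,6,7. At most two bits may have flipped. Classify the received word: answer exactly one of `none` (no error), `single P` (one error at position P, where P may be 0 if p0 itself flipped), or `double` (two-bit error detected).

single 3

s1: b1⊕b3⊕b5⊕b7 = 0⊕1⊕1⊕1 = 1
s2: b2⊕b3⊕b6⊕b7 = 0⊕1⊕1⊕1 = 1
s4: b4⊕b5⊕b6⊕b7 = 1⊕1⊕1⊕1 = 0
Syndrome (s4...s1) = 011 → position 3.
Overall parity (XOR of all 8 bits, including p0): 0⊕0⊕0⊕1⊕1⊕1⊕1⊕1 = 1
Overall=1, syndrome position=3 → single-bit error at position 3.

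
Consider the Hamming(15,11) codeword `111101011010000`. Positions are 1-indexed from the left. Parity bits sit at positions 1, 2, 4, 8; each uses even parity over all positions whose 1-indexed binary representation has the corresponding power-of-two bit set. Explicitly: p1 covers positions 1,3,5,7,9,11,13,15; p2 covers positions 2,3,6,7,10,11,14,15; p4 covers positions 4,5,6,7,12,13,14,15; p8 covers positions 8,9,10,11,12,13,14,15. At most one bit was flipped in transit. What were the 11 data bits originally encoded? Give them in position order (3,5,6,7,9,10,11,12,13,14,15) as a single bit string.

s1: b1⊕b3⊕b5⊕b7⊕b9⊕b11⊕b13⊕b15 = 1⊕1⊕0⊕0⊕1⊕1⊕0⊕0 = 0
s2: b2⊕b3⊕b6⊕b7⊕b10⊕b11⊕b14⊕b15 = 1⊕1⊕1⊕0⊕0⊕1⊕0⊕0 = 0
s4: b4⊕b5⊕b6⊕b7⊕b12⊕b13⊕b14⊕b15 = 1⊕0⊕1⊕0⊕0⊕0⊕0⊕0 = 0
s8: b8⊕b9⊕b10⊕b11⊕b12⊕b13⊕b14⊕b15 = 1⊕1⊕0⊕1⊕0⊕0⊕0⊕0 = 1
Syndrome (s8...s1) = 1000 → position 8.
Flip bit 8: corrected codeword = 111101001010000
Data bits at positions 3,5,6,7,9,10,11,12,13,14,15: 10101010000

10101010000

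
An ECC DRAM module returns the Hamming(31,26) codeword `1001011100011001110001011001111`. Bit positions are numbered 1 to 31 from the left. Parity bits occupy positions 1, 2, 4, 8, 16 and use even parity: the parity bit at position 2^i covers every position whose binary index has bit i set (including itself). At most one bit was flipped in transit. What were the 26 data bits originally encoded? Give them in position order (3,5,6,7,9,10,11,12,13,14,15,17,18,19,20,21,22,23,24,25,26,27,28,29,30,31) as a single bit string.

s1: b1⊕b3⊕b5⊕b7⊕b9⊕b11⊕b13⊕b15⊕b17⊕b19⊕b21⊕b23⊕b25⊕b27⊕b29⊕b31 = 1⊕0⊕0⊕1⊕0⊕0⊕1⊕0⊕1⊕0⊕0⊕0⊕1⊕0⊕1⊕1 = 1
s2: b2⊕b3⊕b6⊕b7⊕b10⊕b11⊕b14⊕b15⊕b18⊕b19⊕b22⊕b23⊕b26⊕b27⊕b30⊕b31 = 0⊕0⊕1⊕1⊕0⊕0⊕0⊕0⊕1⊕0⊕1⊕0⊕0⊕0⊕1⊕1 = 0
s4: b4⊕b5⊕b6⊕b7⊕b12⊕b13⊕b14⊕b15⊕b20⊕b21⊕b22⊕b23⊕b28⊕b29⊕b30⊕b31 = 1⊕0⊕1⊕1⊕1⊕1⊕0⊕0⊕0⊕0⊕1⊕0⊕1⊕1⊕1⊕1 = 0
s8: b8⊕b9⊕b10⊕b11⊕b12⊕b13⊕b14⊕b15⊕b24⊕b25⊕b26⊕b27⊕b28⊕b29⊕b30⊕b31 = 1⊕0⊕0⊕0⊕1⊕1⊕0⊕0⊕1⊕1⊕0⊕0⊕1⊕1⊕1⊕1 = 1
s16: b16⊕b17⊕b18⊕b19⊕b20⊕b21⊕b22⊕b23⊕b24⊕b25⊕b26⊕b27⊕b28⊕b29⊕b30⊕b31 = 1⊕1⊕1⊕0⊕0⊕0⊕1⊕0⊕1⊕1⊕0⊕0⊕1⊕1⊕1⊕1 = 0
Syndrome (s16...s1) = 01001 → position 9.
Flip bit 9: corrected codeword = 1001011110011001110001011001111
Data bits at positions 3,5,6,7,9,10,11,12,13,14,15,17,18,19,20,21,22,23,24,25,26,27,28,29,30,31: 00111001100110001011001111

00111001100110001011001111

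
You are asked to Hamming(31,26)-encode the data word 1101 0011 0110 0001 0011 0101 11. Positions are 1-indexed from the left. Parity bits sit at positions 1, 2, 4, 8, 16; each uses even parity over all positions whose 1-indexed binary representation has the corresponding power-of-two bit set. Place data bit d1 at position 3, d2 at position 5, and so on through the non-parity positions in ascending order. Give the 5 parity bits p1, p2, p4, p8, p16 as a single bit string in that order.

Place data bits at non-power-of-two positions: b3=1, b5=1, b6=0, b7=1, b9=0, b10=0, b11=1, b12=1, b13=0, b14=1, b15=1, b17=0, b18=0, b19=0, b20=0, b21=1, b22=0, b23=0, b24=1, b25=1, b26=0, b27=1, b28=0, b29=1, b30=1, b31=1.
p1 = XOR of data positions {3,5,7,9,11,13,15,17,19,21,23,25,27,29,31} = 1⊕1⊕1⊕0⊕1⊕0⊕1⊕0⊕0⊕1⊕0⊕1⊕1⊕1⊕1 = 0
p2 = XOR of data positions {3,6,7,10,11,14,15,18,19,22,23,26,27,30,31} = 1⊕0⊕1⊕0⊕1⊕1⊕1⊕0⊕0⊕0⊕0⊕0⊕1⊕1⊕1 = 0
p4 = XOR of data positions {5,6,7,12,13,14,15,20,21,22,23,28,29,30,31} = 1⊕0⊕1⊕1⊕0⊕1⊕1⊕0⊕1⊕0⊕0⊕0⊕1⊕1⊕1 = 1
p8 = XOR of data positions {9,10,11,12,13,14,15,24,25,26,27,28,29,30,31} = 0⊕0⊕1⊕1⊕0⊕1⊕1⊕1⊕1⊕0⊕1⊕0⊕1⊕1⊕1 = 0
p16 = XOR of data positions {17,18,19,20,21,22,23,24,25,26,27,28,29,30,31} = 0⊕0⊕0⊕0⊕1⊕0⊕0⊕1⊕1⊕0⊕1⊕0⊕1⊕1⊕1 = 1
Parity bits p1,p2,p4,p8,p16 = 00101

00101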